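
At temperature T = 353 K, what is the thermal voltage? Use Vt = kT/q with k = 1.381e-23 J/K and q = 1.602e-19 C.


Step 1: kT = 1.381e-23 * 353 = 4.87493e-21 J
Step 2: Vt = kT/q = 4.87493e-21 / 1.602e-19
Step 3: Vt = 0.03043 V

0.03043


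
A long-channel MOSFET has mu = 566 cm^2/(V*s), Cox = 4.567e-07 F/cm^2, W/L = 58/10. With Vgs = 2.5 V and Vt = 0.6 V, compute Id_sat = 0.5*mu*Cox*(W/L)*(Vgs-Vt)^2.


Step 1: Overdrive voltage Vov = Vgs - Vt = 2.5 - 0.6 = 1.9 V
Step 2: W/L = 58/10 = 5.8
Step 3: Id = 0.5 * 566 * 4.567e-07 * 5.8 * 1.9^2
Step 4: Id = 2.71e-03 A

2.71e-03


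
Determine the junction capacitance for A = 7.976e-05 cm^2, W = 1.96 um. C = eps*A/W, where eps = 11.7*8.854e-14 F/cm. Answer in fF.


Step 1: eps_Si = 11.7 * 8.854e-14 = 1.035918e-12 F/cm
Step 2: W in cm = 1.96 * 1e-4 = 1.96e-04 cm
Step 3: C = 1.035918e-12 * 7.976e-05 / 1.96e-04 = 4.215552e-13 F
Step 4: C = 421.56 fF

421.56


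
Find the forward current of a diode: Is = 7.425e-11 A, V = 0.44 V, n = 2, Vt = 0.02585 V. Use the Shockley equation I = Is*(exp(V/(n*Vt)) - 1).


Step 1: V/(n*Vt) = 0.44/(2*0.02585) = 8.5106
Step 2: exp(8.5106) = 4.9671e+03
Step 3: I = 7.425e-11 * (4.9671e+03 - 1) = 3.69e-07 A

3.69e-07


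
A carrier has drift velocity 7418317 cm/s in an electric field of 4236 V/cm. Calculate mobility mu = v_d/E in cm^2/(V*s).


Step 1: mu = v_d / E
Step 2: mu = 7418317 / 4236
Step 3: mu = 1751.26 cm^2/(V*s)

1751.26


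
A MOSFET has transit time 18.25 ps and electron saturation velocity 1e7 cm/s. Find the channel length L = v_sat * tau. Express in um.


Step 1: tau in seconds = 18.25 ps * 1e-12 = 1.8250e-11 s
Step 2: L = v_sat * tau = 1e7 * 1.8250e-11 = 1.8250e-04 cm
Step 3: L in um = 1.8250e-04 * 1e4 = 1.825 um

1.825


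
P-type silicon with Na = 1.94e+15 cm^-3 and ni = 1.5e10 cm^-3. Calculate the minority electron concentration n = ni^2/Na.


Step 1: Majority hole concentration p ≈ Na = 1.94e+15 cm^-3
Step 2: n = ni^2 / Na = (1.5e10)^2 / 1.94e+15
Step 3: n = 1.16e+05 cm^-3

1.16e+05


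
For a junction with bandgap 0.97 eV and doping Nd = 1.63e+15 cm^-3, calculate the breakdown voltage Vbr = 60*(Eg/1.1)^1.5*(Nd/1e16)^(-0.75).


Step 1: Eg/1.1 = 0.97/1.1 = 0.881818
Step 2: (Eg/1.1)^1.5 = 0.881818^1.5 = 0.828073
Step 3: (Nd/1e16)^(-0.75) = (0.163)^(-0.75) = 3.898157
Step 4: Vbr = 60 * 0.828073 * 3.898157 = 193.7 V

193.7


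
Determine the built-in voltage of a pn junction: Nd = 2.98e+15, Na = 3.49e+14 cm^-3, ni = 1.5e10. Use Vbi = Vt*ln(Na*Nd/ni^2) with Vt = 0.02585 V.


Step 1: Compute Na*Nd/ni^2 = 3.49e+14 * 2.98e+15 / (1.5e10)^2 = 4.6223e+09
Step 2: ln(4.6223e+09) = 22.2542
Step 3: Vbi = 0.02585 * 22.2542 = 0.575 V

0.575


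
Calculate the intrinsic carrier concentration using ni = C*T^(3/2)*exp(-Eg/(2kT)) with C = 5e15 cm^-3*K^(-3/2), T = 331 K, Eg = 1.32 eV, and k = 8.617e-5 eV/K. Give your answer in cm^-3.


Step 1: Compute kT = 8.617e-5 * 331 = 0.02852227 eV
Step 2: Exponent = -Eg/(2kT) = -1.32/(2*0.02852227) = -23.13981
Step 3: T^(3/2) = 331^1.5 = 6022.02
Step 4: ni = 5e15 * 6022.02 * exp(-23.13981) = 2.69e+09 cm^-3

2.69e+09


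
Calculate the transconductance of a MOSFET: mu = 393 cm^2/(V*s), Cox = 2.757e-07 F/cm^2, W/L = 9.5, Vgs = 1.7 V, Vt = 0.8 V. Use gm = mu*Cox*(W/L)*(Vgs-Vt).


Step 1: Vov = Vgs - Vt = 1.7 - 0.8 = 0.9 V
Step 2: gm = mu * Cox * (W/L) * Vov
Step 3: gm = 393 * 2.757e-07 * 9.5 * 0.9 = 9.26e-04 S

9.26e-04


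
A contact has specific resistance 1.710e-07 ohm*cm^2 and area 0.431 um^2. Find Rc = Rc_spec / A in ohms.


Step 1: Convert area to cm^2: 0.431 um^2 = 4.3100e-09 cm^2
Step 2: Rc = Rc_spec / A = 1.710e-07 / 4.3100e-09
Step 3: Rc = 3.97e+01 ohms

3.97e+01


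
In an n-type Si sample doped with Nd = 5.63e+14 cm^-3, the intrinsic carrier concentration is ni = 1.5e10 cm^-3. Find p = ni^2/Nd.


Step 1: Since Nd >> ni, n ≈ Nd = 5.63e+14 cm^-3
Step 2: p = ni^2 / n = (1.5e10)^2 / 5.63e+14
Step 3: p = 2.25e20 / 5.63e+14 = 4.00e+05 cm^-3

4.00e+05


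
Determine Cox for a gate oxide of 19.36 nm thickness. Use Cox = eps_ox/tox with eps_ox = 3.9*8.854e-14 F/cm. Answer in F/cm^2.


Step 1: eps_ox = 3.9 * 8.854e-14 = 3.45306e-13 F/cm
Step 2: tox in cm = 19.36 nm * 1e-7 = 1.9360e-06 cm
Step 3: Cox = 3.45306e-13 / 1.9360e-06 = 1.78e-07 F/cm^2

1.78e-07


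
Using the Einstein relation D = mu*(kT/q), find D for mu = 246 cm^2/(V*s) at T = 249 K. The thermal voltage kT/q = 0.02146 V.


Step 1: D = mu * (kT/q)
Step 2: D = 246 * 0.02146
Step 3: D = 5.28 cm^2/s

5.28


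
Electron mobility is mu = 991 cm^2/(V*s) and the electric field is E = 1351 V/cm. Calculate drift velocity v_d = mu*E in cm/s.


Step 1: v_d = mu * E
Step 2: v_d = 991 * 1351 = 1338841
Step 3: v_d = 1.34e+06 cm/s

1.34e+06


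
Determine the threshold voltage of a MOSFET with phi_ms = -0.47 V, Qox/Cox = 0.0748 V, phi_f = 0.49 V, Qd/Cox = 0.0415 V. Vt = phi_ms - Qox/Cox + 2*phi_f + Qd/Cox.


Step 1: Vt = phi_ms - Qox/Cox + 2*phi_f + Qd/Cox
Step 2: Vt = -0.47 - 0.0748 + 2*0.49 + 0.0415
Step 3: Vt = -0.47 - 0.0748 + 0.98 + 0.0415
Step 4: Vt = 0.4767 V

0.4767


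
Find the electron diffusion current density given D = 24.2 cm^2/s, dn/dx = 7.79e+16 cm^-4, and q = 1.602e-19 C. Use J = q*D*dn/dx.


Step 1: J = q * D * (dn/dx)
Step 2: J = 1.602e-19 * 24.2 * 7.79e+16
Step 3: J = 3.02e-01 A/cm^2

3.02e-01


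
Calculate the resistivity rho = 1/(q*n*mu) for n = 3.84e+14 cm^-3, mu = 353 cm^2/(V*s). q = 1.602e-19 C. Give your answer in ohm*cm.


Step 1: sigma = q * n * mu = 1.602e-19 * 3.84e+14 * 353 = 2.17154e-02 S/cm
Step 2: rho = 1 / sigma = 1 / 2.17154e-02 = 46.05 ohm*cm

46.05


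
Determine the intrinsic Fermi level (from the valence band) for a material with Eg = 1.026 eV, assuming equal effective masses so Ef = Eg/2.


Step 1: For an intrinsic semiconductor, the Fermi level sits at midgap.
Step 2: Ef = Eg / 2 = 1.026 / 2 = 0.513 eV

0.513


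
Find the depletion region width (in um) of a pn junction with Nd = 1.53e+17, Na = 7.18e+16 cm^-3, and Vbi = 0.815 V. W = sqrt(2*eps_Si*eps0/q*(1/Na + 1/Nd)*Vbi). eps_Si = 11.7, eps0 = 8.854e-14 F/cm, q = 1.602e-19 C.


Step 1: 1/Na + 1/Nd = 1/7.18e+16 + 1/1.53e+17 = 2.04635e-17
Step 2: 2*eps*eps0/q = 2*11.7*8.854e-14/1.602e-19 = 1.293281e+07
Step 3: W^2 = 1.293281e+07 * 2.04635e-17 * 0.815 = 2.15690e-10
Step 4: W = sqrt(2.15690e-10) = 1.469e-05 cm = 0.1469 um

0.1469


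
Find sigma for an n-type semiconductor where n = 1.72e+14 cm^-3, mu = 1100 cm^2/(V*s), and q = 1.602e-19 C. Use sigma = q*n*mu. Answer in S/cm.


Step 1: sigma = q * n * mu
Step 2: sigma = 1.602e-19 * 1.72e+14 * 1100
Step 3: sigma = 3.031e-02 S/cm

3.031e-02


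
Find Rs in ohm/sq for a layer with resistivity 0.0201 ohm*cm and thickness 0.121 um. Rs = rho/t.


Step 1: Convert thickness to cm: t = 0.121 um = 1.2100e-05 cm
Step 2: Rs = rho / t = 0.0201 / 1.2100e-05
Step 3: Rs = 1661.2 ohm/sq

1661.2


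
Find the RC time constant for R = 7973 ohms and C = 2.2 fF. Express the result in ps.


Step 1: tau = R * C
Step 2: tau = 7973 * 2.2 fF = 7973 * 2.2e-15 F
Step 3: tau = 1.75406e-11 s = 17.5406 ps

17.5406


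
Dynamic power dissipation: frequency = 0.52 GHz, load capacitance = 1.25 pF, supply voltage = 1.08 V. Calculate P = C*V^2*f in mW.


Step 1: V^2 = 1.08^2 = 1.1664 V^2
Step 2: P = C*V^2*f = 1.25e-12 F * 1.1664 * 0.52e9 Hz
Step 3: P = 7.5816e-04 W
Step 4: P = 0.758 mW

0.758


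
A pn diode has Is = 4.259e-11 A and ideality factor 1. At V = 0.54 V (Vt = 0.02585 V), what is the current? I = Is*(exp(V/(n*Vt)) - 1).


Step 1: V/(n*Vt) = 0.54/(1*0.02585) = 20.8897
Step 2: exp(20.8897) = 1.1811e+09
Step 3: I = 4.259e-11 * (1.1811e+09 - 1) = 5.03e-02 A

5.03e-02


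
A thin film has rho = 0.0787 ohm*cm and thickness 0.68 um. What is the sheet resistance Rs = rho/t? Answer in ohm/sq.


Step 1: Convert thickness to cm: t = 0.68 um = 6.8000e-05 cm
Step 2: Rs = rho / t = 0.0787 / 6.8000e-05
Step 3: Rs = 1157.4 ohm/sq

1157.4


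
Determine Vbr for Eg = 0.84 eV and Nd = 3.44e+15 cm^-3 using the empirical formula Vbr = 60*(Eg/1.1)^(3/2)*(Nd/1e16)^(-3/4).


Step 1: Eg/1.1 = 0.84/1.1 = 0.763636
Step 2: (Eg/1.1)^1.5 = 0.763636^1.5 = 0.667313
Step 3: (Nd/1e16)^(-0.75) = (0.344)^(-0.75) = 2.226287
Step 4: Vbr = 60 * 0.667313 * 2.226287 = 89.1 V

89.1


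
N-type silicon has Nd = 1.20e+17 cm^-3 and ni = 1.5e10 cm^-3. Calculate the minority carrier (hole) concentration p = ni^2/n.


Step 1: Since Nd >> ni, n ≈ Nd = 1.20e+17 cm^-3
Step 2: p = ni^2 / n = (1.5e10)^2 / 1.20e+17
Step 3: p = 2.25e20 / 1.20e+17 = 1.88e+03 cm^-3

1.88e+03


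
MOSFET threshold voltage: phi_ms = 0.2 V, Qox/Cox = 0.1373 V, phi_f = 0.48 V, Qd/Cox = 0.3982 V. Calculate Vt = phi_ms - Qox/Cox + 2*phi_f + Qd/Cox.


Step 1: Vt = phi_ms - Qox/Cox + 2*phi_f + Qd/Cox
Step 2: Vt = 0.2 - 0.1373 + 2*0.48 + 0.3982
Step 3: Vt = 0.2 - 0.1373 + 0.96 + 0.3982
Step 4: Vt = 1.4209 V

1.4209


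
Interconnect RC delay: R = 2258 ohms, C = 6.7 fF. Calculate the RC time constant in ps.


Step 1: tau = R * C
Step 2: tau = 2258 * 6.7 fF = 2258 * 6.7e-15 F
Step 3: tau = 1.51286e-11 s = 15.1286 ps

15.1286


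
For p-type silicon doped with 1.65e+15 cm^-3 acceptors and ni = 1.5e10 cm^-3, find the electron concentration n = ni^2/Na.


Step 1: Majority hole concentration p ≈ Na = 1.65e+15 cm^-3
Step 2: n = ni^2 / Na = (1.5e10)^2 / 1.65e+15
Step 3: n = 1.36e+05 cm^-3

1.36e+05


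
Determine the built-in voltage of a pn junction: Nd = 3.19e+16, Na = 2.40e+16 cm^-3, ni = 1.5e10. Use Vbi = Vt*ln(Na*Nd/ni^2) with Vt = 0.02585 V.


Step 1: Compute Na*Nd/ni^2 = 2.40e+16 * 3.19e+16 / (1.5e10)^2 = 3.4027e+12
Step 2: ln(3.4027e+12) = 28.8556
Step 3: Vbi = 0.02585 * 28.8556 = 0.746 V

0.746


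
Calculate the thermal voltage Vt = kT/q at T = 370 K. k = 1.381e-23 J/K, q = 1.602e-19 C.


Step 1: kT = 1.381e-23 * 370 = 5.1097e-21 J
Step 2: Vt = kT/q = 5.1097e-21 / 1.602e-19
Step 3: Vt = 0.0319 V

0.0319


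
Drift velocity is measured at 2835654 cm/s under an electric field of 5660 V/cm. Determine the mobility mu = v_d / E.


Step 1: mu = v_d / E
Step 2: mu = 2835654 / 5660
Step 3: mu = 501.0 cm^2/(V*s)

501.0


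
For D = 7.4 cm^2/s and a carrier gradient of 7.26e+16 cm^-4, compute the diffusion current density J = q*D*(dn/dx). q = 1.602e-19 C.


Step 1: J = q * D * (dn/dx)
Step 2: J = 1.602e-19 * 7.4 * 7.26e+16
Step 3: J = 8.61e-02 A/cm^2

8.61e-02


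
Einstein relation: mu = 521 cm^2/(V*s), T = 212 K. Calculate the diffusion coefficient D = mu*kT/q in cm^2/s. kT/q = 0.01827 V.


Step 1: D = mu * (kT/q)
Step 2: D = 521 * 0.01827
Step 3: D = 9.52 cm^2/s

9.52


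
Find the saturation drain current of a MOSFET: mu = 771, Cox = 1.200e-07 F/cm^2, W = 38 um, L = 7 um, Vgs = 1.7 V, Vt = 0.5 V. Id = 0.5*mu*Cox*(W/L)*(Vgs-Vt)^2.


Step 1: Overdrive voltage Vov = Vgs - Vt = 1.7 - 0.5 = 1.2 V
Step 2: W/L = 38/7 = 5.42857
Step 3: Id = 0.5 * 771 * 1.200e-07 * 5.42857 * 1.2^2
Step 4: Id = 3.62e-04 A

3.62e-04


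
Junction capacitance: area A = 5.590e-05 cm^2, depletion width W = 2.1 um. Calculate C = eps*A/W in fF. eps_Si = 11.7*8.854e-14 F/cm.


Step 1: eps_Si = 11.7 * 8.854e-14 = 1.035918e-12 F/cm
Step 2: W in cm = 2.1 * 1e-4 = 2.10e-04 cm
Step 3: C = 1.035918e-12 * 5.590e-05 / 2.10e-04 = 2.757515e-13 F
Step 4: C = 275.75 fF

275.75


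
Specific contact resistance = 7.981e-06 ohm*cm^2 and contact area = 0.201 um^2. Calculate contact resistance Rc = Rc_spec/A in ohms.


Step 1: Convert area to cm^2: 0.201 um^2 = 2.0100e-09 cm^2
Step 2: Rc = Rc_spec / A = 7.981e-06 / 2.0100e-09
Step 3: Rc = 3.97e+03 ohms

3.97e+03


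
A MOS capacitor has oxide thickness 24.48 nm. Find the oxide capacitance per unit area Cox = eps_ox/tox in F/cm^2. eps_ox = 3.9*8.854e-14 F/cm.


Step 1: eps_ox = 3.9 * 8.854e-14 = 3.45306e-13 F/cm
Step 2: tox in cm = 24.48 nm * 1e-7 = 2.4480e-06 cm
Step 3: Cox = 3.45306e-13 / 2.4480e-06 = 1.41e-07 F/cm^2

1.41e-07


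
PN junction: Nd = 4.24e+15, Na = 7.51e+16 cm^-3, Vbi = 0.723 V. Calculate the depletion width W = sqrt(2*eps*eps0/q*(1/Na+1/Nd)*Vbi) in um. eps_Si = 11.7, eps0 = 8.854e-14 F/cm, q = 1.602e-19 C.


Step 1: 1/Na + 1/Nd = 1/7.51e+16 + 1/4.24e+15 = 2.49165e-16
Step 2: 2*eps*eps0/q = 2*11.7*8.854e-14/1.602e-19 = 1.293281e+07
Step 3: W^2 = 1.293281e+07 * 2.49165e-16 * 0.723 = 2.32980e-09
Step 4: W = sqrt(2.32980e-09) = 4.827e-05 cm = 0.4827 um

0.4827


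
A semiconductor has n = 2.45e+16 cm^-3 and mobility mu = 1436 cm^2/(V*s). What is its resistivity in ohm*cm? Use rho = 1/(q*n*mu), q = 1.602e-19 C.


Step 1: sigma = q * n * mu = 1.602e-19 * 2.45e+16 * 1436 = 5.63616e+00 S/cm
Step 2: rho = 1 / sigma = 1 / 5.63616e+00 = 0.1774 ohm*cm

0.1774


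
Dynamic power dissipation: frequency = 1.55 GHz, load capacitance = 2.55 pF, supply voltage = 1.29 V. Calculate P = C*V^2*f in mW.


Step 1: V^2 = 1.29^2 = 1.6641 V^2
Step 2: P = C*V^2*f = 2.55e-12 F * 1.6641 * 1.55e9 Hz
Step 3: P = 6.57735525e-03 W
Step 4: P = 6.577 mW

6.577


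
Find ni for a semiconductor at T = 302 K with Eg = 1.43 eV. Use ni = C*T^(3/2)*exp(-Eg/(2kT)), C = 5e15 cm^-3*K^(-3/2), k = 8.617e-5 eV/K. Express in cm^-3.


Step 1: Compute kT = 8.617e-5 * 302 = 0.02602334 eV
Step 2: Exponent = -Eg/(2kT) = -1.43/(2*0.02602334) = -27.47534
Step 3: T^(3/2) = 302^1.5 = 5248.20
Step 4: ni = 5e15 * 5248.20 * exp(-27.47534) = 3.07e+07 cm^-3

3.07e+07


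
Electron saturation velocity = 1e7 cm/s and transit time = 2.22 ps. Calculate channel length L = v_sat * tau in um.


Step 1: tau in seconds = 2.22 ps * 1e-12 = 2.2200e-12 s
Step 2: L = v_sat * tau = 1e7 * 2.2200e-12 = 2.2200e-05 cm
Step 3: L in um = 2.2200e-05 * 1e4 = 0.222 um

0.222


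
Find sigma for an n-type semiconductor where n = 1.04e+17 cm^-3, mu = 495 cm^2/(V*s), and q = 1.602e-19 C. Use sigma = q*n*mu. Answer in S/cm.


Step 1: sigma = q * n * mu
Step 2: sigma = 1.602e-19 * 1.04e+17 * 495
Step 3: sigma = 8.247e+00 S/cm

8.247e+00


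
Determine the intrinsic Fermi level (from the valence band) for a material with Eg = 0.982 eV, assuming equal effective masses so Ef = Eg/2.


Step 1: For an intrinsic semiconductor, the Fermi level sits at midgap.
Step 2: Ef = Eg / 2 = 0.982 / 2 = 0.491 eV

0.491


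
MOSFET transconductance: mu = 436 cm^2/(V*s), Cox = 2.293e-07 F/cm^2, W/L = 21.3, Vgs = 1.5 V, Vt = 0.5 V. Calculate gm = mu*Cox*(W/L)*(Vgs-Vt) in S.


Step 1: Vov = Vgs - Vt = 1.5 - 0.5 = 1.0 V
Step 2: gm = mu * Cox * (W/L) * Vov
Step 3: gm = 436 * 2.293e-07 * 21.3 * 1.0 = 2.13e-03 S

2.13e-03


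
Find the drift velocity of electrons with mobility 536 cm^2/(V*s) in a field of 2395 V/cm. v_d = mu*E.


Step 1: v_d = mu * E
Step 2: v_d = 536 * 2395 = 1283720
Step 3: v_d = 1.28e+06 cm/s

1.28e+06


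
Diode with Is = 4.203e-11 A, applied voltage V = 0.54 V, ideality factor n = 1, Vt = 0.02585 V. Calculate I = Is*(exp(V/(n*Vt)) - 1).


Step 1: V/(n*Vt) = 0.54/(1*0.02585) = 20.8897
Step 2: exp(20.8897) = 1.1811e+09
Step 3: I = 4.203e-11 * (1.1811e+09 - 1) = 4.96e-02 A

4.96e-02


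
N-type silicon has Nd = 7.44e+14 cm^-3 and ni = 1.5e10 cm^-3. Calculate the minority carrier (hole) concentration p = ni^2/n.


Step 1: Since Nd >> ni, n ≈ Nd = 7.44e+14 cm^-3
Step 2: p = ni^2 / n = (1.5e10)^2 / 7.44e+14
Step 3: p = 2.25e20 / 7.44e+14 = 3.02e+05 cm^-3

3.02e+05


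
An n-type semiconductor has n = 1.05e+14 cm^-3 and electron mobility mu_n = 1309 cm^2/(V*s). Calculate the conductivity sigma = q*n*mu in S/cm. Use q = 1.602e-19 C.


Step 1: sigma = q * n * mu
Step 2: sigma = 1.602e-19 * 1.05e+14 * 1309
Step 3: sigma = 2.202e-02 S/cm

2.202e-02


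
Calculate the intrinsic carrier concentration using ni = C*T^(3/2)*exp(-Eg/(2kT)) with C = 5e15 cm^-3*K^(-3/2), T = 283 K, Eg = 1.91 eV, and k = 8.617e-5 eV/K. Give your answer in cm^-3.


Step 1: Compute kT = 8.617e-5 * 283 = 0.02438611 eV
Step 2: Exponent = -Eg/(2kT) = -1.91/(2*0.02438611) = -39.16164
Step 3: T^(3/2) = 283^1.5 = 4760.80
Step 4: ni = 5e15 * 4760.80 * exp(-39.16164) = 2.34e+02 cm^-3

2.34e+02


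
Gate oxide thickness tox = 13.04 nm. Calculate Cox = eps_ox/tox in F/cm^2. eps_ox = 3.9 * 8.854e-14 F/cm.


Step 1: eps_ox = 3.9 * 8.854e-14 = 3.45306e-13 F/cm
Step 2: tox in cm = 13.04 nm * 1e-7 = 1.3040e-06 cm
Step 3: Cox = 3.45306e-13 / 1.3040e-06 = 2.65e-07 F/cm^2

2.65e-07


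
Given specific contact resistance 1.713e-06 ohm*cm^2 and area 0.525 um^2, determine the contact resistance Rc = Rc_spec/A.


Step 1: Convert area to cm^2: 0.525 um^2 = 5.2500e-09 cm^2
Step 2: Rc = Rc_spec / A = 1.713e-06 / 5.2500e-09
Step 3: Rc = 3.26e+02 ohms

3.26e+02


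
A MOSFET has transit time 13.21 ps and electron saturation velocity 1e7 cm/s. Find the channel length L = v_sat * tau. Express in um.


Step 1: tau in seconds = 13.21 ps * 1e-12 = 1.3210e-11 s
Step 2: L = v_sat * tau = 1e7 * 1.3210e-11 = 1.3210e-04 cm
Step 3: L in um = 1.3210e-04 * 1e4 = 1.321 um

1.321


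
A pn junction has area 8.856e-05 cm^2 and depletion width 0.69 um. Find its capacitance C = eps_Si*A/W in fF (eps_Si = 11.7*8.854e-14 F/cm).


Step 1: eps_Si = 11.7 * 8.854e-14 = 1.035918e-12 F/cm
Step 2: W in cm = 0.69 * 1e-4 = 6.90e-05 cm
Step 3: C = 1.035918e-12 * 8.856e-05 / 6.90e-05 = 1.329578e-12 F
Step 4: C = 1329.58 fF

1329.58


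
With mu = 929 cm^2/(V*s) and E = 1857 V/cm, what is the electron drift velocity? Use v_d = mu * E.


Step 1: v_d = mu * E
Step 2: v_d = 929 * 1857 = 1725153
Step 3: v_d = 1.73e+06 cm/s

1.73e+06


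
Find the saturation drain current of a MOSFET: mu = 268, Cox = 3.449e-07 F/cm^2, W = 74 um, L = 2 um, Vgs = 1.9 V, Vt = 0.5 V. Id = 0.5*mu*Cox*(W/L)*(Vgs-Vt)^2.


Step 1: Overdrive voltage Vov = Vgs - Vt = 1.9 - 0.5 = 1.4 V
Step 2: W/L = 74/2 = 37
Step 3: Id = 0.5 * 268 * 3.449e-07 * 37 * 1.4^2
Step 4: Id = 3.35e-03 A

3.35e-03


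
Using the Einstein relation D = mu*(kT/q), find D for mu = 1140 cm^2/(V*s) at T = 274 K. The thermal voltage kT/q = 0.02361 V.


Step 1: D = mu * (kT/q)
Step 2: D = 1140 * 0.02361
Step 3: D = 26.92 cm^2/s

26.92


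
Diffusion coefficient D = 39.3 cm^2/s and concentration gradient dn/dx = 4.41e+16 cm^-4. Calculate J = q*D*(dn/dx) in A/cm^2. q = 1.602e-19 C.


Step 1: J = q * D * (dn/dx)
Step 2: J = 1.602e-19 * 39.3 * 4.41e+16
Step 3: J = 2.78e-01 A/cm^2

2.78e-01


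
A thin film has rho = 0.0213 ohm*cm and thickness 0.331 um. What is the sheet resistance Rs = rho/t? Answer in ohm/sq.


Step 1: Convert thickness to cm: t = 0.331 um = 3.3100e-05 cm
Step 2: Rs = rho / t = 0.0213 / 3.3100e-05
Step 3: Rs = 643.5 ohm/sq

643.5


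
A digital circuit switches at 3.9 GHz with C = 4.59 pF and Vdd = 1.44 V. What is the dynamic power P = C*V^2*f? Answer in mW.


Step 1: V^2 = 1.44^2 = 2.0736 V^2
Step 2: P = C*V^2*f = 4.59e-12 F * 2.0736 * 3.9e9 Hz
Step 3: P = 3.71195136e-02 W
Step 4: P = 37.12 mW

37.12


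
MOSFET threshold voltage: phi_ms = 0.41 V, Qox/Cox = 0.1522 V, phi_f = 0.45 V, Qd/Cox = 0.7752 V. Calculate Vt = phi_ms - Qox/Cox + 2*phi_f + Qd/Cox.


Step 1: Vt = phi_ms - Qox/Cox + 2*phi_f + Qd/Cox
Step 2: Vt = 0.41 - 0.1522 + 2*0.45 + 0.7752
Step 3: Vt = 0.41 - 0.1522 + 0.9 + 0.7752
Step 4: Vt = 1.933 V

1.933


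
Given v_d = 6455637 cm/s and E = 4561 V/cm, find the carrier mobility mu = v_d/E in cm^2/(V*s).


Step 1: mu = v_d / E
Step 2: mu = 6455637 / 4561
Step 3: mu = 1415.4 cm^2/(V*s)

1415.4


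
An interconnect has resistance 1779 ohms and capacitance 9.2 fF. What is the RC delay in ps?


Step 1: tau = R * C
Step 2: tau = 1779 * 9.2 fF = 1779 * 9.2e-15 F
Step 3: tau = 1.63668e-11 s = 16.3668 ps

16.3668


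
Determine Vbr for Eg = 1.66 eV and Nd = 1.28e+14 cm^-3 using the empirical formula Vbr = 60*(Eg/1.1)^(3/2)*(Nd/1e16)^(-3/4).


Step 1: Eg/1.1 = 1.66/1.1 = 1.509091
Step 2: (Eg/1.1)^1.5 = 1.509091^1.5 = 1.853844
Step 3: (Nd/1e16)^(-0.75) = (0.0128)^(-0.75) = 26.278013
Step 4: Vbr = 60 * 1.853844 * 26.278013 = 2922.9 V

2922.9


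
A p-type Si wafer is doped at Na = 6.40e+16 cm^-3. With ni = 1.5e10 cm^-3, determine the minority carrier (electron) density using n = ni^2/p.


Step 1: Majority hole concentration p ≈ Na = 6.40e+16 cm^-3
Step 2: n = ni^2 / Na = (1.5e10)^2 / 6.40e+16
Step 3: n = 3.52e+03 cm^-3

3.52e+03


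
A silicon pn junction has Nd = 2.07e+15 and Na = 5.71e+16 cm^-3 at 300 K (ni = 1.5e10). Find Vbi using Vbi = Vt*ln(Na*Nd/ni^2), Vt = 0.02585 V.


Step 1: Compute Na*Nd/ni^2 = 5.71e+16 * 2.07e+15 / (1.5e10)^2 = 5.2532e+11
Step 2: ln(5.2532e+11) = 26.9873
Step 3: Vbi = 0.02585 * 26.9873 = 0.698 V

0.698


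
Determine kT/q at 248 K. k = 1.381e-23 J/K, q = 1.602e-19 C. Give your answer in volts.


Step 1: kT = 1.381e-23 * 248 = 3.42488e-21 J
Step 2: Vt = kT/q = 3.42488e-21 / 1.602e-19
Step 3: Vt = 0.02138 V

0.02138


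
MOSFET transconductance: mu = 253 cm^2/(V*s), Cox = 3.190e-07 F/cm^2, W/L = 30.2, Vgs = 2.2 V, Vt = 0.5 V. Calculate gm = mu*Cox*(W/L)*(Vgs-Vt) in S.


Step 1: Vov = Vgs - Vt = 2.2 - 0.5 = 1.7 V
Step 2: gm = mu * Cox * (W/L) * Vov
Step 3: gm = 253 * 3.190e-07 * 30.2 * 1.7 = 4.14e-03 S

4.14e-03


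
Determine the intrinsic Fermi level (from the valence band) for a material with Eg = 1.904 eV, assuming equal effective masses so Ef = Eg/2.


Step 1: For an intrinsic semiconductor, the Fermi level sits at midgap.
Step 2: Ef = Eg / 2 = 1.904 / 2 = 0.952 eV

0.952


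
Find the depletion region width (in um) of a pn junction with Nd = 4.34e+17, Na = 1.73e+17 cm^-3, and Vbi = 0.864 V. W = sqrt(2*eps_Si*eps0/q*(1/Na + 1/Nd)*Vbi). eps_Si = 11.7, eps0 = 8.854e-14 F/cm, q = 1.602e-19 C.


Step 1: 1/Na + 1/Nd = 1/1.73e+17 + 1/4.34e+17 = 8.08449e-18
Step 2: 2*eps*eps0/q = 2*11.7*8.854e-14/1.602e-19 = 1.293281e+07
Step 3: W^2 = 1.293281e+07 * 8.08449e-18 * 0.864 = 9.03357e-11
Step 4: W = sqrt(9.03357e-11) = 9.505e-06 cm = 0.09505 um

0.09505


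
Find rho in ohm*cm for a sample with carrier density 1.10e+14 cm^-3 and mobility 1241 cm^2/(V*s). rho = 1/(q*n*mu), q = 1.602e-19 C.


Step 1: sigma = q * n * mu = 1.602e-19 * 1.10e+14 * 1241 = 2.18689e-02 S/cm
Step 2: rho = 1 / sigma = 1 / 2.18689e-02 = 45.73 ohm*cm

45.73


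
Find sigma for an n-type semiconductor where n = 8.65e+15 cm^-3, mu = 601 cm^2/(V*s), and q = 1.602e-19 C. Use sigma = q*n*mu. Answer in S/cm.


Step 1: sigma = q * n * mu
Step 2: sigma = 1.602e-19 * 8.65e+15 * 601
Step 3: sigma = 8.328e-01 S/cm

8.328e-01


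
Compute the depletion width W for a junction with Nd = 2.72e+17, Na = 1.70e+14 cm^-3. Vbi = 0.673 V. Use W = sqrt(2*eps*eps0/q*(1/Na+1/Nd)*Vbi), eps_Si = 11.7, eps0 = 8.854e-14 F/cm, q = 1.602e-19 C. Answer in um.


Step 1: 1/Na + 1/Nd = 1/1.70e+14 + 1/2.72e+17 = 5.88603e-15
Step 2: 2*eps*eps0/q = 2*11.7*8.854e-14/1.602e-19 = 1.293281e+07
Step 3: W^2 = 1.293281e+07 * 5.88603e-15 * 0.673 = 5.12307e-08
Step 4: W = sqrt(5.12307e-08) = 2.263e-04 cm = 2.263 um

2.263


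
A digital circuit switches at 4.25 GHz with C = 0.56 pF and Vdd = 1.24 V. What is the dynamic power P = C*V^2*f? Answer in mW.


Step 1: V^2 = 1.24^2 = 1.5376 V^2
Step 2: P = C*V^2*f = 0.56e-12 F * 1.5376 * 4.25e9 Hz
Step 3: P = 3.659488e-03 W
Step 4: P = 3.659 mW

3.659


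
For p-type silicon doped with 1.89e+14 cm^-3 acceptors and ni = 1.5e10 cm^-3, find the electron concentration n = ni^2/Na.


Step 1: Majority hole concentration p ≈ Na = 1.89e+14 cm^-3
Step 2: n = ni^2 / Na = (1.5e10)^2 / 1.89e+14
Step 3: n = 1.19e+06 cm^-3

1.19e+06


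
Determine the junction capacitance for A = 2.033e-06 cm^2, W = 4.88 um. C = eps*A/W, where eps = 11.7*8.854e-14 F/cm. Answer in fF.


Step 1: eps_Si = 11.7 * 8.854e-14 = 1.035918e-12 F/cm
Step 2: W in cm = 4.88 * 1e-4 = 4.88e-04 cm
Step 3: C = 1.035918e-12 * 2.033e-06 / 4.88e-04 = 4.315617e-15 F
Step 4: C = 4.32 fF

4.32


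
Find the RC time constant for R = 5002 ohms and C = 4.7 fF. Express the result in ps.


Step 1: tau = R * C
Step 2: tau = 5002 * 4.7 fF = 5002 * 4.7e-15 F
Step 3: tau = 2.35094e-11 s = 23.5094 ps

23.5094


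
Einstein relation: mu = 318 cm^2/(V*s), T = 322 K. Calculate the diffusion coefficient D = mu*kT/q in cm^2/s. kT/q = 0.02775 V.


Step 1: D = mu * (kT/q)
Step 2: D = 318 * 0.02775
Step 3: D = 8.82 cm^2/s

8.82


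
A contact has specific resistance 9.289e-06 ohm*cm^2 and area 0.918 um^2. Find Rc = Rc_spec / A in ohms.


Step 1: Convert area to cm^2: 0.918 um^2 = 9.1800e-09 cm^2
Step 2: Rc = Rc_spec / A = 9.289e-06 / 9.1800e-09
Step 3: Rc = 1.01e+03 ohms

1.01e+03


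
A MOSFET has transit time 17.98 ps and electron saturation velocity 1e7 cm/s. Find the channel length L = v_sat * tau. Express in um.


Step 1: tau in seconds = 17.98 ps * 1e-12 = 1.7980e-11 s
Step 2: L = v_sat * tau = 1e7 * 1.7980e-11 = 1.7980e-04 cm
Step 3: L in um = 1.7980e-04 * 1e4 = 1.798 um

1.798


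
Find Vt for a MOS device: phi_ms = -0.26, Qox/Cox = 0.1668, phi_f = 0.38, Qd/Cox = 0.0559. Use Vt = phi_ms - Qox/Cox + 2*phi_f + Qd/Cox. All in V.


Step 1: Vt = phi_ms - Qox/Cox + 2*phi_f + Qd/Cox
Step 2: Vt = -0.26 - 0.1668 + 2*0.38 + 0.0559
Step 3: Vt = -0.26 - 0.1668 + 0.76 + 0.0559
Step 4: Vt = 0.3891 V

0.3891


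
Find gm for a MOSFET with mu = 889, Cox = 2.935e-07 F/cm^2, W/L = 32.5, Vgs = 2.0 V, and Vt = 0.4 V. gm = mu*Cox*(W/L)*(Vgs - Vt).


Step 1: Vov = Vgs - Vt = 2.0 - 0.4 = 1.6 V
Step 2: gm = mu * Cox * (W/L) * Vov
Step 3: gm = 889 * 2.935e-07 * 32.5 * 1.6 = 1.36e-02 S

1.36e-02


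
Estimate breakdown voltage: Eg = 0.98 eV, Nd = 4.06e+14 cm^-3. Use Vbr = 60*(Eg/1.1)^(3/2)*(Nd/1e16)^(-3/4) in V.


Step 1: Eg/1.1 = 0.98/1.1 = 0.890909
Step 2: (Eg/1.1)^1.5 = 0.890909^1.5 = 0.840911
Step 3: (Nd/1e16)^(-0.75) = (0.0406)^(-0.75) = 11.056190
Step 4: Vbr = 60 * 0.840911 * 11.056190 = 557.8 V

557.8


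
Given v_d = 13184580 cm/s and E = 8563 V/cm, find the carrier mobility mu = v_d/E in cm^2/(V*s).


Step 1: mu = v_d / E
Step 2: mu = 13184580 / 8563
Step 3: mu = 1539.72 cm^2/(V*s)

1539.72


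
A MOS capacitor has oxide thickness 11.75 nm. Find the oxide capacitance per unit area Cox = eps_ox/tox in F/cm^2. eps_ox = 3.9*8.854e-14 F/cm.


Step 1: eps_ox = 3.9 * 8.854e-14 = 3.45306e-13 F/cm
Step 2: tox in cm = 11.75 nm * 1e-7 = 1.1750e-06 cm
Step 3: Cox = 3.45306e-13 / 1.1750e-06 = 2.94e-07 F/cm^2

2.94e-07


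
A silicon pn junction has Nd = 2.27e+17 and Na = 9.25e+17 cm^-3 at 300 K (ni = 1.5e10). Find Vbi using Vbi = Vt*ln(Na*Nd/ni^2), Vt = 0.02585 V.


Step 1: Compute Na*Nd/ni^2 = 9.25e+17 * 2.27e+17 / (1.5e10)^2 = 9.3322e+14
Step 2: ln(9.3322e+14) = 34.4697
Step 3: Vbi = 0.02585 * 34.4697 = 0.891 V

0.891


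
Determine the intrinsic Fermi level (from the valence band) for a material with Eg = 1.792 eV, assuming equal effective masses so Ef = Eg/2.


Step 1: For an intrinsic semiconductor, the Fermi level sits at midgap.
Step 2: Ef = Eg / 2 = 1.792 / 2 = 0.896 eV

0.896


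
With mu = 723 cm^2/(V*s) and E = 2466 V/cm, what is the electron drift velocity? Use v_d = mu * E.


Step 1: v_d = mu * E
Step 2: v_d = 723 * 2466 = 1782918
Step 3: v_d = 1.78e+06 cm/s

1.78e+06


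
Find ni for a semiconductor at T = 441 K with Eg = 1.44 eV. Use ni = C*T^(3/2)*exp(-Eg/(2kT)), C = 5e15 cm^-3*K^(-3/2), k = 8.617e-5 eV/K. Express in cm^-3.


Step 1: Compute kT = 8.617e-5 * 441 = 0.03800097 eV
Step 2: Exponent = -Eg/(2kT) = -1.44/(2*0.03800097) = -18.94688
Step 3: T^(3/2) = 441^1.5 = 9261.00
Step 4: ni = 5e15 * 9261.00 * exp(-18.94688) = 2.74e+11 cm^-3

2.74e+11


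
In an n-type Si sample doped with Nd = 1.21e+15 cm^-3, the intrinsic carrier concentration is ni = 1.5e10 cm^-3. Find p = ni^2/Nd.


Step 1: Since Nd >> ni, n ≈ Nd = 1.21e+15 cm^-3
Step 2: p = ni^2 / n = (1.5e10)^2 / 1.21e+15
Step 3: p = 2.25e20 / 1.21e+15 = 1.86e+05 cm^-3

1.86e+05


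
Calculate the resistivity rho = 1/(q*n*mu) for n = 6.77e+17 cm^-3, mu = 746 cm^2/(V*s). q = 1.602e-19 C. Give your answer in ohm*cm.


Step 1: sigma = q * n * mu = 1.602e-19 * 6.77e+17 * 746 = 8.09077e+01 S/cm
Step 2: rho = 1 / sigma = 1 / 8.09077e+01 = 0.01236 ohm*cm

0.01236


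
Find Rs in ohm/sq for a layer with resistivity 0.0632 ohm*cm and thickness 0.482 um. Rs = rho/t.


Step 1: Convert thickness to cm: t = 0.482 um = 4.8200e-05 cm
Step 2: Rs = rho / t = 0.0632 / 4.8200e-05
Step 3: Rs = 1311.2 ohm/sq

1311.2


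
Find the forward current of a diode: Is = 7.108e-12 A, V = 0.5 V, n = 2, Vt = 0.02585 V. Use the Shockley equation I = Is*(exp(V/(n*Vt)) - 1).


Step 1: V/(n*Vt) = 0.5/(2*0.02585) = 9.6712
Step 2: exp(9.6712) = 1.5854e+04
Step 3: I = 7.108e-12 * (1.5854e+04 - 1) = 1.13e-07 A

1.13e-07


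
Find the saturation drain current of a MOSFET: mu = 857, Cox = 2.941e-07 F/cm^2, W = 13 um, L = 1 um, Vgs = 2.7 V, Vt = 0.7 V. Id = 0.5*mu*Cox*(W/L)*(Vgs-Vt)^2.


Step 1: Overdrive voltage Vov = Vgs - Vt = 2.7 - 0.7 = 2.0 V
Step 2: W/L = 13/1 = 13
Step 3: Id = 0.5 * 857 * 2.941e-07 * 13 * 2.0^2
Step 4: Id = 6.55e-03 A

6.55e-03


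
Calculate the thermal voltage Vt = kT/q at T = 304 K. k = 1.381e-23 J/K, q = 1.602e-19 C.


Step 1: kT = 1.381e-23 * 304 = 4.19824e-21 J
Step 2: Vt = kT/q = 4.19824e-21 / 1.602e-19
Step 3: Vt = 0.02621 V

0.02621


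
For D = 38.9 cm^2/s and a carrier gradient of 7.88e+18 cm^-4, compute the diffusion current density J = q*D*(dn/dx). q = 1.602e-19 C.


Step 1: J = q * D * (dn/dx)
Step 2: J = 1.602e-19 * 38.9 * 7.88e+18
Step 3: J = 4.91e+01 A/cm^2

4.91e+01


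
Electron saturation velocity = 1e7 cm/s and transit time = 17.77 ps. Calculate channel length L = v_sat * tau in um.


Step 1: tau in seconds = 17.77 ps * 1e-12 = 1.7770e-11 s
Step 2: L = v_sat * tau = 1e7 * 1.7770e-11 = 1.7770e-04 cm
Step 3: L in um = 1.7770e-04 * 1e4 = 1.777 um

1.777


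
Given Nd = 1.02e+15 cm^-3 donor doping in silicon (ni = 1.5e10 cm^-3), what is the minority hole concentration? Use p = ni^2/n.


Step 1: Since Nd >> ni, n ≈ Nd = 1.02e+15 cm^-3
Step 2: p = ni^2 / n = (1.5e10)^2 / 1.02e+15
Step 3: p = 2.25e20 / 1.02e+15 = 2.21e+05 cm^-3

2.21e+05


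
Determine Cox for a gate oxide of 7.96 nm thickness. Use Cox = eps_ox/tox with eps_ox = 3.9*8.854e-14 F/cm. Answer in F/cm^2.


Step 1: eps_ox = 3.9 * 8.854e-14 = 3.45306e-13 F/cm
Step 2: tox in cm = 7.96 nm * 1e-7 = 7.9600e-07 cm
Step 3: Cox = 3.45306e-13 / 7.9600e-07 = 4.34e-07 F/cm^2

4.34e-07


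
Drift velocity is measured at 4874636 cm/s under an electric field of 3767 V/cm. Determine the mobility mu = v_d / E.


Step 1: mu = v_d / E
Step 2: mu = 4874636 / 3767
Step 3: mu = 1294.04 cm^2/(V*s)

1294.04


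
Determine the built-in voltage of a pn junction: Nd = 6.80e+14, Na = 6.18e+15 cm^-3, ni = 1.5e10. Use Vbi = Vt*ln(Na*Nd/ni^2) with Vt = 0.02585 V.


Step 1: Compute Na*Nd/ni^2 = 6.18e+15 * 6.80e+14 / (1.5e10)^2 = 1.8677e+10
Step 2: ln(1.8677e+10) = 23.6506
Step 3: Vbi = 0.02585 * 23.6506 = 0.611 V

0.611


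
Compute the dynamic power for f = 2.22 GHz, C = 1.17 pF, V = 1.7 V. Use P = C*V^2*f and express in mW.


Step 1: V^2 = 1.7^2 = 2.89 V^2
Step 2: P = C*V^2*f = 1.17e-12 F * 2.89 * 2.22e9 Hz
Step 3: P = 7.506486e-03 W
Step 4: P = 7.506 mW

7.506


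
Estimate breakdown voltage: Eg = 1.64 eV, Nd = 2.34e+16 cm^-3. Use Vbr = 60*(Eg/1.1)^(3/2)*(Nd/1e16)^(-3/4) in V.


Step 1: Eg/1.1 = 1.64/1.1 = 1.490909
Step 2: (Eg/1.1)^1.5 = 1.490909^1.5 = 1.820441
Step 3: (Nd/1e16)^(-0.75) = (2.34)^(-0.75) = 0.528552
Step 4: Vbr = 60 * 1.820441 * 0.528552 = 57.7 V

57.7


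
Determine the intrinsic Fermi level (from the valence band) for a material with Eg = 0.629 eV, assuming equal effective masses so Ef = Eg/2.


Step 1: For an intrinsic semiconductor, the Fermi level sits at midgap.
Step 2: Ef = Eg / 2 = 0.629 / 2 = 0.3145 eV

0.3145


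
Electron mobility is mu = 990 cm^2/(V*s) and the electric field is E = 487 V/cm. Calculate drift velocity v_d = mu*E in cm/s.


Step 1: v_d = mu * E
Step 2: v_d = 990 * 487 = 482130
Step 3: v_d = 4.82e+05 cm/s

4.82e+05


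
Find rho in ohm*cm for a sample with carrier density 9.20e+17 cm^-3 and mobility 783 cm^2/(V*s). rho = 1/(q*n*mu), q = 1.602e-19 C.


Step 1: sigma = q * n * mu = 1.602e-19 * 9.20e+17 * 783 = 1.15402e+02 S/cm
Step 2: rho = 1 / sigma = 1 / 1.15402e+02 = 0.008665 ohm*cm

0.008665


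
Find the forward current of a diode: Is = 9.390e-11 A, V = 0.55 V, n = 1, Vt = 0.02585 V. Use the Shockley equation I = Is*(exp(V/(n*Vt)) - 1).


Step 1: V/(n*Vt) = 0.55/(1*0.02585) = 21.2766
Step 2: exp(21.2766) = 1.7390e+09
Step 3: I = 9.390e-11 * (1.7390e+09 - 1) = 1.63e-01 A

1.63e-01


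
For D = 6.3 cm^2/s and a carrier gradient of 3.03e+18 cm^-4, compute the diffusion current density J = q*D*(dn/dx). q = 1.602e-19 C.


Step 1: J = q * D * (dn/dx)
Step 2: J = 1.602e-19 * 6.3 * 3.03e+18
Step 3: J = 3.06e+00 A/cm^2

3.06e+00


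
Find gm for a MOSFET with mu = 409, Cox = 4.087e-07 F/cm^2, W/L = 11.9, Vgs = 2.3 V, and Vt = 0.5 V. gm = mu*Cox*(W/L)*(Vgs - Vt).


Step 1: Vov = Vgs - Vt = 2.3 - 0.5 = 1.8 V
Step 2: gm = mu * Cox * (W/L) * Vov
Step 3: gm = 409 * 4.087e-07 * 11.9 * 1.8 = 3.58e-03 S

3.58e-03


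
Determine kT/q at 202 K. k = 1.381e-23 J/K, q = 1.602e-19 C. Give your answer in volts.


Step 1: kT = 1.381e-23 * 202 = 2.78962e-21 J
Step 2: Vt = kT/q = 2.78962e-21 / 1.602e-19
Step 3: Vt = 0.01741 V

0.01741


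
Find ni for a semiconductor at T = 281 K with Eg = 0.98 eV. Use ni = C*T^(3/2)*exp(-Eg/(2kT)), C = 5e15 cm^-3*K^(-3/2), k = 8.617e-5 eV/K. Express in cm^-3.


Step 1: Compute kT = 8.617e-5 * 281 = 0.02421377 eV
Step 2: Exponent = -Eg/(2kT) = -0.98/(2*0.02421377) = -20.23642
Step 3: T^(3/2) = 281^1.5 = 4710.42
Step 4: ni = 5e15 * 4710.42 * exp(-20.23642) = 3.83e+10 cm^-3

3.83e+10


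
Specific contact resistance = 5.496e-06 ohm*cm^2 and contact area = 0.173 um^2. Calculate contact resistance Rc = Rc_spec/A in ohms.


Step 1: Convert area to cm^2: 0.173 um^2 = 1.7300e-09 cm^2
Step 2: Rc = Rc_spec / A = 5.496e-06 / 1.7300e-09
Step 3: Rc = 3.18e+03 ohms

3.18e+03


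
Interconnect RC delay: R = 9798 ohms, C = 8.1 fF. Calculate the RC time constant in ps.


Step 1: tau = R * C
Step 2: tau = 9798 * 8.1 fF = 9798 * 8.1e-15 F
Step 3: tau = 7.93638e-11 s = 79.3638 ps

79.3638


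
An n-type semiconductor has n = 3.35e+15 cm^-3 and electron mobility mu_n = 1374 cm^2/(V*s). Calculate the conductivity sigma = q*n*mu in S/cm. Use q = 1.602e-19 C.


Step 1: sigma = q * n * mu
Step 2: sigma = 1.602e-19 * 3.35e+15 * 1374
Step 3: sigma = 7.374e-01 S/cm

7.374e-01


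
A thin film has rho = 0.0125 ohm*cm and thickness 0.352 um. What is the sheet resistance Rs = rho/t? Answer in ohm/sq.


Step 1: Convert thickness to cm: t = 0.352 um = 3.5200e-05 cm
Step 2: Rs = rho / t = 0.0125 / 3.5200e-05
Step 3: Rs = 355.1 ohm/sq

355.1


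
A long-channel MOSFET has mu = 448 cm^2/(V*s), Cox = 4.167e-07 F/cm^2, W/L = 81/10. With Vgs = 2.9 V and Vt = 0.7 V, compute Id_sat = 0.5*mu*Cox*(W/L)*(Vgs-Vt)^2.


Step 1: Overdrive voltage Vov = Vgs - Vt = 2.9 - 0.7 = 2.2 V
Step 2: W/L = 81/10 = 8.1
Step 3: Id = 0.5 * 448 * 4.167e-07 * 8.1 * 2.2^2
Step 4: Id = 3.66e-03 A

3.66e-03


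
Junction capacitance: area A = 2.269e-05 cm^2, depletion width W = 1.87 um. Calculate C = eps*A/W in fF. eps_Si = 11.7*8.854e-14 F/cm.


Step 1: eps_Si = 11.7 * 8.854e-14 = 1.035918e-12 F/cm
Step 2: W in cm = 1.87 * 1e-4 = 1.87e-04 cm
Step 3: C = 1.035918e-12 * 2.269e-05 / 1.87e-04 = 1.256951e-13 F
Step 4: C = 125.7 fF

125.7


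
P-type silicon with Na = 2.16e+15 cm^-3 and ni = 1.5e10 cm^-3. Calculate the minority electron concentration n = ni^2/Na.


Step 1: Majority hole concentration p ≈ Na = 2.16e+15 cm^-3
Step 2: n = ni^2 / Na = (1.5e10)^2 / 2.16e+15
Step 3: n = 1.04e+05 cm^-3

1.04e+05


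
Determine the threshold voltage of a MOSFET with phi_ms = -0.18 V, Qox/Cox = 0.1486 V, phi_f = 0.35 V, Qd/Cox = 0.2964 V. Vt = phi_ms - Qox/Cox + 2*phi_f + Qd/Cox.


Step 1: Vt = phi_ms - Qox/Cox + 2*phi_f + Qd/Cox
Step 2: Vt = -0.18 - 0.1486 + 2*0.35 + 0.2964
Step 3: Vt = -0.18 - 0.1486 + 0.7 + 0.2964
Step 4: Vt = 0.6678 V

0.6678


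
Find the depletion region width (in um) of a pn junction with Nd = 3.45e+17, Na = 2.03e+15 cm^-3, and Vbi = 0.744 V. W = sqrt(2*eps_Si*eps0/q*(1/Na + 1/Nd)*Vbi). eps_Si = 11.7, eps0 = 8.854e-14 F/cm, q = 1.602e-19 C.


Step 1: 1/Na + 1/Nd = 1/2.03e+15 + 1/3.45e+17 = 4.95509e-16
Step 2: 2*eps*eps0/q = 2*11.7*8.854e-14/1.602e-19 = 1.293281e+07
Step 3: W^2 = 1.293281e+07 * 4.95509e-16 * 0.744 = 4.76779e-09
Step 4: W = sqrt(4.76779e-09) = 6.905e-05 cm = 0.6905 um

0.6905


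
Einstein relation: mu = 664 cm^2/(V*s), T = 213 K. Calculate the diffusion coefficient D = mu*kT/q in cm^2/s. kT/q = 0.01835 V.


Step 1: D = mu * (kT/q)
Step 2: D = 664 * 0.01835
Step 3: D = 12.18 cm^2/s

12.18


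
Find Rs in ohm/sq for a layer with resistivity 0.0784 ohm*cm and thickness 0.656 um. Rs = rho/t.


Step 1: Convert thickness to cm: t = 0.656 um = 6.5600e-05 cm
Step 2: Rs = rho / t = 0.0784 / 6.5600e-05
Step 3: Rs = 1195.1 ohm/sq

1195.1


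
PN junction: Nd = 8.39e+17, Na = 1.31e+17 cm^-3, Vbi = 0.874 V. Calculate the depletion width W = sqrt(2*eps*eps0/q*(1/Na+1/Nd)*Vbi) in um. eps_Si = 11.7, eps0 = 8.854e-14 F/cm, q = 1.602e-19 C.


Step 1: 1/Na + 1/Nd = 1/1.31e+17 + 1/8.39e+17 = 8.82548e-18
Step 2: 2*eps*eps0/q = 2*11.7*8.854e-14/1.602e-19 = 1.293281e+07
Step 3: W^2 = 1.293281e+07 * 8.82548e-18 * 0.874 = 9.97568e-11
Step 4: W = sqrt(9.97568e-11) = 9.988e-06 cm = 0.09988 um

0.09988


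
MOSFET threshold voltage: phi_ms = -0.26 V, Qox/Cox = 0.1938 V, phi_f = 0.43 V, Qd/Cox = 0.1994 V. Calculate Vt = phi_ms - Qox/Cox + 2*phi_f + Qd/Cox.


Step 1: Vt = phi_ms - Qox/Cox + 2*phi_f + Qd/Cox
Step 2: Vt = -0.26 - 0.1938 + 2*0.43 + 0.1994
Step 3: Vt = -0.26 - 0.1938 + 0.86 + 0.1994
Step 4: Vt = 0.6056 V

0.6056


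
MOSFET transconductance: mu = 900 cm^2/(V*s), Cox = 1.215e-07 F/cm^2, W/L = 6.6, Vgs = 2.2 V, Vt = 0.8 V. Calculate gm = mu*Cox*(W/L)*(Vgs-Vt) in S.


Step 1: Vov = Vgs - Vt = 2.2 - 0.8 = 1.4 V
Step 2: gm = mu * Cox * (W/L) * Vov
Step 3: gm = 900 * 1.215e-07 * 6.6 * 1.4 = 1.01e-03 S

1.01e-03


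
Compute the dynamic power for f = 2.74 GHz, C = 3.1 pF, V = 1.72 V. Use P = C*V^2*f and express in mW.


Step 1: V^2 = 1.72^2 = 2.9584 V^2
Step 2: P = C*V^2*f = 3.1e-12 F * 2.9584 * 2.74e9 Hz
Step 3: P = 2.51286496e-02 W
Step 4: P = 25.129 mW

25.129


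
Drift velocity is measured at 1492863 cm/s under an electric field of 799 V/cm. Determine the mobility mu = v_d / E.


Step 1: mu = v_d / E
Step 2: mu = 1492863 / 799
Step 3: mu = 1868.41 cm^2/(V*s)

1868.41


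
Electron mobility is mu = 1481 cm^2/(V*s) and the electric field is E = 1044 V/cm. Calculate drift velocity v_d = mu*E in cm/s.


Step 1: v_d = mu * E
Step 2: v_d = 1481 * 1044 = 1546164
Step 3: v_d = 1.55e+06 cm/s

1.55e+06


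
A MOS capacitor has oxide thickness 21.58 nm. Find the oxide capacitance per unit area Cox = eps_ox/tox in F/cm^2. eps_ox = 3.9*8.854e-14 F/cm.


Step 1: eps_ox = 3.9 * 8.854e-14 = 3.45306e-13 F/cm
Step 2: tox in cm = 21.58 nm * 1e-7 = 2.1580e-06 cm
Step 3: Cox = 3.45306e-13 / 2.1580e-06 = 1.60e-07 F/cm^2

1.60e-07


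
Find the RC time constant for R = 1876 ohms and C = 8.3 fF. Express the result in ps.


Step 1: tau = R * C
Step 2: tau = 1876 * 8.3 fF = 1876 * 8.3e-15 F
Step 3: tau = 1.55708e-11 s = 15.5708 ps

15.5708


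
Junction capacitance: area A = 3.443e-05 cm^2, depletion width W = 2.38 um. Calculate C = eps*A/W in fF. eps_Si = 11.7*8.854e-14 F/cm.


Step 1: eps_Si = 11.7 * 8.854e-14 = 1.035918e-12 F/cm
Step 2: W in cm = 2.38 * 1e-4 = 2.38e-04 cm
Step 3: C = 1.035918e-12 * 3.443e-05 / 2.38e-04 = 1.498599e-13 F
Step 4: C = 149.86 fF

149.86


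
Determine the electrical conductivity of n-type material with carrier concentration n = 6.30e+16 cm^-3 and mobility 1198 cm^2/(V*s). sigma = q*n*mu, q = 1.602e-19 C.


Step 1: sigma = q * n * mu
Step 2: sigma = 1.602e-19 * 6.30e+16 * 1198
Step 3: sigma = 1.209e+01 S/cm

1.209e+01
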